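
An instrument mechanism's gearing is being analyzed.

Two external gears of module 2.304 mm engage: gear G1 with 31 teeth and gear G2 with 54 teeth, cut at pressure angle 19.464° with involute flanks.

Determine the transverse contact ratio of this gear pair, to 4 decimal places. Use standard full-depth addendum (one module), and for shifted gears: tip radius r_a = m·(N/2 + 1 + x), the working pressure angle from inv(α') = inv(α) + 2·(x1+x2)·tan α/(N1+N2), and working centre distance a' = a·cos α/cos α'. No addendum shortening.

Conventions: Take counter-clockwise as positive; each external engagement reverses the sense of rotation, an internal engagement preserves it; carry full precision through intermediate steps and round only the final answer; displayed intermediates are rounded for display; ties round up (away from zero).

1.7413

topology: single-mesh involute geometry — m = 2.304, 31T/54T pair
base radii: r_b1 = 33.671096, r_b2 = 58.652878
tip radii: r_a1 = 38.016000, r_a2 = 64.512000
no profile shift: α' = α, a' = a
action lengths: √(r_a1²−r_b1²) = 17.648612, √(r_a2²−r_b2²) = 26.863322
base pitch p_b = π·m·cos α = 6.824572
CR = (17.648612 + 26.863322 − 97.920000·sin 19.46400°)/6.824572 = 1.741292
contact ratio ≈ 1.7413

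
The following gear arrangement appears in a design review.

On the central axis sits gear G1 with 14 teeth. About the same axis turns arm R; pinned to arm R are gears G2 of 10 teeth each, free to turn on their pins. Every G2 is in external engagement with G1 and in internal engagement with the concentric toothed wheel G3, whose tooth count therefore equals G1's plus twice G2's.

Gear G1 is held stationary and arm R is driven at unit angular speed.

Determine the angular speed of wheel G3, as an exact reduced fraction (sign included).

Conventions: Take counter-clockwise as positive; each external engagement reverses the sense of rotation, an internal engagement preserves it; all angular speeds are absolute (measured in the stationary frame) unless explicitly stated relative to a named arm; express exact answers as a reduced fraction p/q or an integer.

class = planetary set [G3 = 14+2·10 = 34; Willis about the carrier]
ring teeth: 14 + 2·10 = 34
14(ω_sun−ω_arm) = −34(ω_ring−ω_arm),  ω_sun = 0, ω_arm = 1
ω_ring = 1 − (14/34)(0−1) = 24/17
exact speed ratio = 24/17

24/17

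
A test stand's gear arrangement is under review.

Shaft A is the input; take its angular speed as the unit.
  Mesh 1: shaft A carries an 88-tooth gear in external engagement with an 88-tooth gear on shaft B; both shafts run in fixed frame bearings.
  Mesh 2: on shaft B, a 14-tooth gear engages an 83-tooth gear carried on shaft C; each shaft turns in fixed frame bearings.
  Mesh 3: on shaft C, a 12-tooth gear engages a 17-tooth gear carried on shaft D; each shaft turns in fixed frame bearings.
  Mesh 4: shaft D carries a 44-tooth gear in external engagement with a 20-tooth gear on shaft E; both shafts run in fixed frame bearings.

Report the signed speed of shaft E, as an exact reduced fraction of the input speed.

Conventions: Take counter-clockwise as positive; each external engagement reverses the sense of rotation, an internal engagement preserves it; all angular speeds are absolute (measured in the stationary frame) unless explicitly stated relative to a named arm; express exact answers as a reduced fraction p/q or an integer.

1848/7055

4-mesh fixed-axis compound train (all bearings frame-fixed)
mesh 1 [88T→88T]: |ω|/ω_in = 1×88/88 = 1, sense flips to −
mesh 2 [14T→83T]: |ω|/ω_in = 1×14/83 = 14/83, sense flips to +
mesh 3 [12T→17T]: |ω|/ω_in = (14/83)×12/17 = 168/1411, sense flips to −
mesh 4 [44T→20T]: |ω|/ω_in = (168/1411)×44/20 = 1848/7055, sense flips to +
signed output speed (× input speed) = 1848/7055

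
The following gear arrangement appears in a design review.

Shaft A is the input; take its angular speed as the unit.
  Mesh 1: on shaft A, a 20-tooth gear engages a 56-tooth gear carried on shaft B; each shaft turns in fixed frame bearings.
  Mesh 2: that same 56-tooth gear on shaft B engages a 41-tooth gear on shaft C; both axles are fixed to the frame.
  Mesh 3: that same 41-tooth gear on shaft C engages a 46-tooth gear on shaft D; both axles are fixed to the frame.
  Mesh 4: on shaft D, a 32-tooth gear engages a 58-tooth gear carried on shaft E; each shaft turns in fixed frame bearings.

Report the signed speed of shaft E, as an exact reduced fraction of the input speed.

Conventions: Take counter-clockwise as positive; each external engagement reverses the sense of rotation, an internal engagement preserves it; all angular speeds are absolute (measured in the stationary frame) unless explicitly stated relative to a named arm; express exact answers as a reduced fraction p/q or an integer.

160/667

4-mesh fixed-axis compound train (all bearings frame-fixed)
mesh 1 [20T→56T]: |ω|/ω_in = 1×20/56 = 5/14, sense flips to −
mesh 2 [56T→41T]: |ω|/ω_in = (5/14)×56/41 = 20/41, sense flips to +
mesh 3 [41T→46T]: |ω|/ω_in = (20/41)×41/46 = 10/23, sense flips to −
mesh 4 [32T→58T]: |ω|/ω_in = (10/23)×32/58 = 160/667, sense flips to +
signed output speed (× input speed) = 160/667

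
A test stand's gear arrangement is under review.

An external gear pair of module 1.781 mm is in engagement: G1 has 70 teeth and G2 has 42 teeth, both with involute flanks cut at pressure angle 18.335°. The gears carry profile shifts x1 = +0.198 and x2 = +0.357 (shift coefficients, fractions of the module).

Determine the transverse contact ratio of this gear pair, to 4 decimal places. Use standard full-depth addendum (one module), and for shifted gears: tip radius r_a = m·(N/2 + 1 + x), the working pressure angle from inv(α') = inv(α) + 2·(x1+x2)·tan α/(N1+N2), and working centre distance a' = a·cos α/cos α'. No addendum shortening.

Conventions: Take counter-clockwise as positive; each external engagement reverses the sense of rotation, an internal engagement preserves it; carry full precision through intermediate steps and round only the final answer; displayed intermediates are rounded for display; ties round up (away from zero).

recognized (one external pair, fixed centres): single-mesh tooth geometry, m = 1.781, N1 = 70, N2 = 42
base radii: r_b1 = 59.170470, r_b2 = 35.502282
tip radii: r_a1 = 64.468638, r_a2 = 39.817817
inv(α') = inv(18.335°) + 2·(+0.198+0.357)·tan α/(70+42) = 0.01467445  ⇒  α' = 19.90001°
a' = a·cos α / cos α' = 99.7360·cos 18.335°/cos 19.90001° = 100.684838
action lengths: √(r_a1²−r_b1²) = 25.594155, √(r_a2²−r_b2²) = 18.029047
base pitch p_b = π·m·cos α = 5.311129
CR = (25.594155 + 18.029047 − 100.684838·sin 19.90001°)/5.311129 = 1.760854
contact ratio ≈ 1.7609

1.7609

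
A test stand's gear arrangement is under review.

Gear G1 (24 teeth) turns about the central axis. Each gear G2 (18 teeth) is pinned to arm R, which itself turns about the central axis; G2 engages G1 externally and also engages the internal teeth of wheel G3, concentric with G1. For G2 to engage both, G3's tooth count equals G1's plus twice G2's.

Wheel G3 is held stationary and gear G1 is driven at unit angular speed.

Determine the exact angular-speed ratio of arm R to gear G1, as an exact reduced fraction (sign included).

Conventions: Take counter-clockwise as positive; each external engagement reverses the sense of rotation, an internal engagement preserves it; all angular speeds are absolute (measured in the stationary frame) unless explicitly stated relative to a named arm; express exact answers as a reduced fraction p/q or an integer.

2/7

planetary set (24T centre, 18T on arm, 60T internal) — Willis relation
ring teeth: 24 + 2·18 = 60
24(ω_sun−ω_arm) = −60(ω_ring−ω_arm),  ω_ring = 0, ω_sun = 1
24(1−ω_arm) = −60(0−ω_arm)  ⇒  84·ω_arm = 24  ⇒  ω_arm = 2/7
ω_out/ω_in = 2/7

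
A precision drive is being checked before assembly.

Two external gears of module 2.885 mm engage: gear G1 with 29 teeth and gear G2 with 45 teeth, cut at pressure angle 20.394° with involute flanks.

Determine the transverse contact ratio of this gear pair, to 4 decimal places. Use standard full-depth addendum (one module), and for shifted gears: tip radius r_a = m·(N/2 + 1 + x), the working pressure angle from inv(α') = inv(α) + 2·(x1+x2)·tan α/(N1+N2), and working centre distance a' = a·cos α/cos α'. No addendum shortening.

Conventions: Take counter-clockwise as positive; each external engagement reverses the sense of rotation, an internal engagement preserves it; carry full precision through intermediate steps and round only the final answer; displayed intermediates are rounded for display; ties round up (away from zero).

1.6727

single-mesh involute tooth geometry (29T engaging 45T at module 2.885)
base radii: r_b1 = 39.210376, r_b2 = 60.843686
tip radii: r_a1 = 44.717500, r_a2 = 67.797500
no profile shift: α' = α, a' = a
action lengths: √(r_a1²−r_b1²) = 21.498866, √(r_a2²−r_b2²) = 29.908976
base pitch p_b = π·m·cos α = 8.495381
CR = (21.498866 + 29.908976 − 106.745000·sin 20.39400°)/8.495381 = 1.672673
contact ratio ≈ 1.6727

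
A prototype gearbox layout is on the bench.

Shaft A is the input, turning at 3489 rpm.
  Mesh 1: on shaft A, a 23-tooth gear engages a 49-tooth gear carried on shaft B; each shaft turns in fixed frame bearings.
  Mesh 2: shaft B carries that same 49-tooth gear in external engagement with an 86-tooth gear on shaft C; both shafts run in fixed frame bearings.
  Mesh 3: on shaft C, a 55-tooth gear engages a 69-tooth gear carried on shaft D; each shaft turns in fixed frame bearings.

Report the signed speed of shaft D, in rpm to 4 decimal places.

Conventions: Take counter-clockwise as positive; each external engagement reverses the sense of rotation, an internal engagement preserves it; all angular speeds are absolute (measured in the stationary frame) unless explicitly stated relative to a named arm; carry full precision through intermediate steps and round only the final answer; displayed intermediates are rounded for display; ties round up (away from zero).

class = fixed-axis compound train [3 meshes; 3 ratios multiply, 3 sense flips]
mesh 1 [23T→49T]: ω = 3489.0000×23/49 = 1637.6939 rpm, sense flips to −
mesh 2 [49T→86T]: ω = 1637.6939×49/86 = 933.1047 rpm, sense flips to +
mesh 3 [55T→69T]: ω = 933.1047×55/69 = 743.7791 rpm, sense flips to −
signed output speed = -743.7791 rpm

-743.7791 rpm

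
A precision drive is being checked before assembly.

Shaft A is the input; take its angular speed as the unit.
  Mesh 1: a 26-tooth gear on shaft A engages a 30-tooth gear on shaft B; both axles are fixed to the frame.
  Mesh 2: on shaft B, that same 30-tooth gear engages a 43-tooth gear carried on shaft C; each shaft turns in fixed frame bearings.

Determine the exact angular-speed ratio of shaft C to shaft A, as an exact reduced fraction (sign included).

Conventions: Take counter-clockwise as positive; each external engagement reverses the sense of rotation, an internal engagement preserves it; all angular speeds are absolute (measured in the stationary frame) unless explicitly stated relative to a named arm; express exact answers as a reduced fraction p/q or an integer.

26/43

class = fixed-axis compound train [2 meshes; 2 ratios multiply, 2 sense flips]
mesh 1 [26T→30T]: running ratio 13/15, sense −
mesh 2 [30T→43T]: running ratio 26/43, sense +
ω_out/ω_in = 26/43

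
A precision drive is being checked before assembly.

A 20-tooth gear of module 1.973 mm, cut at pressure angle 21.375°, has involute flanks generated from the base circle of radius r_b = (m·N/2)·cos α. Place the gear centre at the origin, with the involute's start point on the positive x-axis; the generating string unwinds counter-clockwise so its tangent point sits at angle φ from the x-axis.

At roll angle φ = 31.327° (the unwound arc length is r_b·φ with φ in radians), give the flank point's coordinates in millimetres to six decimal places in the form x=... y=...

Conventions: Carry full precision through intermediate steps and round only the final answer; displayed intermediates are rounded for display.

class = single-mesh tooth geometry [base-circle involute, m = 1.973, 20T]
pitch radius r_p = m·N/2 = 1.973·20/2 = 19.730000
base radius r_b = r_p·cos α = 19.730000·cos 21.375° = 18.372871
roll angle φ = 31.327° = 0.54675929 rad
x = r_b·(cos φ + φ·sin φ) = 20.917255
y = r_b·(sin φ − φ·cos φ) = 0.971416

x=20.917255 y=0.971416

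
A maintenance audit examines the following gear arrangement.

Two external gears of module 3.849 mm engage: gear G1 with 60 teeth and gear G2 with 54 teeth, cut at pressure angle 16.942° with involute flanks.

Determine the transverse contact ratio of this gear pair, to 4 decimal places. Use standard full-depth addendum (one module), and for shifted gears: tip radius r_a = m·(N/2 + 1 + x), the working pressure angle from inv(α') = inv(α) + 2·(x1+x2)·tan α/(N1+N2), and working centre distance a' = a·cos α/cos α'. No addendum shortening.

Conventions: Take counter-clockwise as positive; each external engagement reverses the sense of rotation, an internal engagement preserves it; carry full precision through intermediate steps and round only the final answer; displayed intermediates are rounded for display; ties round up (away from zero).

single-mesh involute tooth geometry (60T engaging 54T at module 3.849)
base radii: r_b1 = 110.458629, r_b2 = 99.412766
tip radii: r_a1 = 119.319000, r_a2 = 107.772000
no profile shift: α' = α, a' = a
action lengths: √(r_a1²−r_b1²) = 45.121116, √(r_a2²−r_b2²) = 41.616174
base pitch p_b = π·m·cos α = 11.567201
CR = (45.121116 + 41.616174 − 219.393000·sin 16.94200°)/11.567201 = 1.971558
contact ratio ≈ 1.9716

1.9716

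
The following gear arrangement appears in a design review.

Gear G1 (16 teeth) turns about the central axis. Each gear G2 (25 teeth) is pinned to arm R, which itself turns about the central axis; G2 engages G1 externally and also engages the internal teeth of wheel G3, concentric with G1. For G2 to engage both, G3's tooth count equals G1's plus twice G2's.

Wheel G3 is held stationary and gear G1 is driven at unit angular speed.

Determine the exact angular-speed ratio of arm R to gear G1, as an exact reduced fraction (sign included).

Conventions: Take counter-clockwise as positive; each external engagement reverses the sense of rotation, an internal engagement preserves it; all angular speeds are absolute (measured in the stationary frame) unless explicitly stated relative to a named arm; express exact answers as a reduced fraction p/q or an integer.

recognized (axles ride arm R): planetary set, 16/25/66 teeth
ring teeth: 16 + 2·25 = 66
16(ω_sun−ω_arm) = −66(ω_ring−ω_arm),  ω_ring = 0, ω_sun = 1
16(1−ω_arm) = −66(0−ω_arm)  ⇒  82·ω_arm = 16  ⇒  ω_arm = 8/41
ω_out/ω_in = 8/41

8/41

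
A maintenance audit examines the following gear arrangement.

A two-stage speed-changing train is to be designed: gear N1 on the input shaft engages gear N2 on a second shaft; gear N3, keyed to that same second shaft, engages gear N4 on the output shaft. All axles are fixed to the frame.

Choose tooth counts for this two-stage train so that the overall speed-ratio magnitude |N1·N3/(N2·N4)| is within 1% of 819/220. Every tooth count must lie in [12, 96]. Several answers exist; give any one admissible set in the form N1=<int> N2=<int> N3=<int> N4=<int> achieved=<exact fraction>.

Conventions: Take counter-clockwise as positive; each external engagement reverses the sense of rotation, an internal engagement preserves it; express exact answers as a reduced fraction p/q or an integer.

class = fixed-axis compound train [2-stage, 819/220 wanted]
target = 819/220 in lowest terms: an exact hit needs N1·N3 = k·819 and N2·N4 = k·220 for one integer k, every count in [12, 96]; additionally prefer no 1:1 stage (N1 ≠ N2, N3 ≠ N4)
k = 1: no 1:1-free in-range split of k·819 and k·220 into factor pairs; take k = 2
k = 2: N1·N3 = 1638 = 18·91, N2·N4 = 440 = 20·22
achieved = 18·91/(20·22) = 819/220; |achieved − target| = 0 ≤ 819/22000 ✓

N1=18 N2=20 N3=91 N4=22 achieved=819/220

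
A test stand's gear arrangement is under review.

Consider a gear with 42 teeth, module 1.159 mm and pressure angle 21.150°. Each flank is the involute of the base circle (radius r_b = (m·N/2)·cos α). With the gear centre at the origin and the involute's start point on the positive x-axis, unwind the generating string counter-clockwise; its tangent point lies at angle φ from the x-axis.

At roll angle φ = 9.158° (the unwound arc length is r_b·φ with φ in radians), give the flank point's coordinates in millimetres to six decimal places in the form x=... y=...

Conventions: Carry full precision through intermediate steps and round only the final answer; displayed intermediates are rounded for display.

x=22.987615 y=0.030819

class = single-mesh tooth geometry [base-circle involute, m = 1.159, 42T]
pitch radius r_p = m·N/2 = 1.159·42/2 = 24.339000
base radius r_b = r_p·cos α = 24.339000·cos 21.150° = 22.699501
roll angle φ = 9.158° = 0.15983725 rad
x = r_b·(cos φ + φ·sin φ) = 22.987615
y = r_b·(sin φ − φ·cos φ) = 0.030819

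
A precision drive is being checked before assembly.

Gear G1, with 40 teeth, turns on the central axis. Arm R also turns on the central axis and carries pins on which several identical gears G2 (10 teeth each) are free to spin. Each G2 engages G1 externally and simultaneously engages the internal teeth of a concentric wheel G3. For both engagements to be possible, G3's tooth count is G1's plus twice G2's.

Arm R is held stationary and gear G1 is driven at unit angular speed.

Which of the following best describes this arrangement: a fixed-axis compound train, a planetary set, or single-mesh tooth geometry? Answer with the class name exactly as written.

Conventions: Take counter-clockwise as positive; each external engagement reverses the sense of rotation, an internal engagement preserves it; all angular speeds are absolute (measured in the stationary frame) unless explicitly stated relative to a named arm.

class = planetary set [G3 = 40+2·10 = 60; Willis about the carrier]
classification: planetary set

planetary set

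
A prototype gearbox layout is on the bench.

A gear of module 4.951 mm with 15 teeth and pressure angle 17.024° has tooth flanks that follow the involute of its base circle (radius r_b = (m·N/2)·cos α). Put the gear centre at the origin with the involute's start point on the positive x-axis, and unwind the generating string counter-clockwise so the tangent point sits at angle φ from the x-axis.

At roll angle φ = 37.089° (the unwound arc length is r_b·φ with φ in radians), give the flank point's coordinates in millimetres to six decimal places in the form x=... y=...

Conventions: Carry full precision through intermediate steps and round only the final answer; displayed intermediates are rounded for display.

topology: single-mesh involute geometry — m = 4.951, N = 15
pitch radius r_p = m·N/2 = 4.951·15/2 = 37.132500
base radius r_b = r_p·cos α = 37.132500·cos 17.024° = 35.505436
roll angle φ = 37.089° = 0.64732517 rad
x = r_b·(cos φ + φ·sin φ) = 42.183025
y = r_b·(sin φ − φ·cos φ) = 3.077744

x=42.183025 y=3.077744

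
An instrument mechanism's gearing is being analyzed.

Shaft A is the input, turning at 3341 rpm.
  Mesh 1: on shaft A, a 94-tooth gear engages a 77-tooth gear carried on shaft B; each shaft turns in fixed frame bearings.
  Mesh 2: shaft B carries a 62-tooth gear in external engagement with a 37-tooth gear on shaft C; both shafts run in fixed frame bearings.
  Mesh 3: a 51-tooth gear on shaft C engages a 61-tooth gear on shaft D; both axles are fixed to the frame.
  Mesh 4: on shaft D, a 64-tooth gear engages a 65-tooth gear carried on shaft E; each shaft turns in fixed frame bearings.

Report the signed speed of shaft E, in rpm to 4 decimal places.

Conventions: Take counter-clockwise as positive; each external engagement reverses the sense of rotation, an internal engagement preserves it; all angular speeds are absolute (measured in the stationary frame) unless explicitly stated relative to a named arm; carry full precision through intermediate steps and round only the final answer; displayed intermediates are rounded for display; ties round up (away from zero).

+5626.1399 rpm

4-mesh fixed-axis compound train (all bearings frame-fixed)
mesh 1 [94T→77T]: ω = 3341.0000×94/77 = 4078.6234 rpm, sense flips to −
mesh 2 [62T→37T]: ω = 4078.6234×62/37 = 6834.4500 rpm, sense flips to +
mesh 3 [51T→61T]: ω = 6834.4500×51/61 = 5714.0483 rpm, sense flips to −
mesh 4 [64T→65T]: ω = 5714.0483×64/65 = 5626.1399 rpm, sense flips to +
signed output speed = +5626.1399 rpm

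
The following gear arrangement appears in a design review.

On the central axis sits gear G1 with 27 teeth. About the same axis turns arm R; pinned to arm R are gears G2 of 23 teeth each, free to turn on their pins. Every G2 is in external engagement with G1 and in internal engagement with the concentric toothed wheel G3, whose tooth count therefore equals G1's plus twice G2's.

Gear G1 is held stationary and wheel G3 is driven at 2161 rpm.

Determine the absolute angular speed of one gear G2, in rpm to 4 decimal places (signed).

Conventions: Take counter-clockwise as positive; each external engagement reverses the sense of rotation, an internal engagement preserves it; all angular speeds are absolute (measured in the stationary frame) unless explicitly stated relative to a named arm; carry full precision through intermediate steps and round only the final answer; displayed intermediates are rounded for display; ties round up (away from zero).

recognized (axles ride arm R): planetary set, 27/23/73 teeth
normalise by the input: solve with ω_ring = 1, then scale by 2161 rpm
ring teeth: 27 + 2·23 = 73
27(ω_sun−ω_arm) = −73(ω_ring−ω_arm),  ω_sun = 0, ω_ring = 1
27(0−ω_arm) = −73(1−ω_arm)  ⇒  100·ω_arm = 73  ⇒  ω_arm = 73/100
sun–planet mesh: 27·(0−73/100) = −23·(ω_p−ω_arm)  ⇒  ω_p−ω_arm = 1971/2300
ω_p = 73/100 + 1971/2300 = 73/46
scale: ω_p = 73/46 × 2161 rpm = +3429.4130 rpm

+3429.4130 rpm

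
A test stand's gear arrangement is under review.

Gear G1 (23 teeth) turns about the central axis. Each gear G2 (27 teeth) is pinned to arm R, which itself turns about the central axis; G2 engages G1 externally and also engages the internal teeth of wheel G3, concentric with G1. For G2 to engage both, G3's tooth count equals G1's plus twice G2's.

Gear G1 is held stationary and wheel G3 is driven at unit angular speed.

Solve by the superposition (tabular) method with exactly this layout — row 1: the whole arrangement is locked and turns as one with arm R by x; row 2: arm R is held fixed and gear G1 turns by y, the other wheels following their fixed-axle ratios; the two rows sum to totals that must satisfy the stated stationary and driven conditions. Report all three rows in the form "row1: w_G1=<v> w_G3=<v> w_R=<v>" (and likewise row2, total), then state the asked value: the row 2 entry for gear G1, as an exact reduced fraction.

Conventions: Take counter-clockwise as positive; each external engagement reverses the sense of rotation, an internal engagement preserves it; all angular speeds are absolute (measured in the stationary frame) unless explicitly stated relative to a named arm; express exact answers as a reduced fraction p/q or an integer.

topology: planetary set — G1 23T / G2 27T / G3 77T, arm = carrier (Willis)
row 1: whole set turns with the arm by x
superposition row 2 [arm held]: sun y, ring −(23/77)·y, arm 0
boundary: total ω_sun = x + y = 0 and total ω_ring = x − (23/77)·y = 1  ⇒  y = -77/100, x = 77/100
row 2 ring = −(23/77)·(-77/100) = 23/100
totals (row 1 + row 2): sun 77/100 + (-77/100) = 0, ring 77/100 + 23/100 = 1, arm 77/100 + 0 = 77/100
asked cell (row2, sun) = -77/100

row1: w_G1=77/100 w_G3=77/100 w_R=77/100
row2: w_G1=-77/100 w_G3=23/100 w_R=0
total: w_G1=0 w_G3=1 w_R=77/100
asked value: -77/100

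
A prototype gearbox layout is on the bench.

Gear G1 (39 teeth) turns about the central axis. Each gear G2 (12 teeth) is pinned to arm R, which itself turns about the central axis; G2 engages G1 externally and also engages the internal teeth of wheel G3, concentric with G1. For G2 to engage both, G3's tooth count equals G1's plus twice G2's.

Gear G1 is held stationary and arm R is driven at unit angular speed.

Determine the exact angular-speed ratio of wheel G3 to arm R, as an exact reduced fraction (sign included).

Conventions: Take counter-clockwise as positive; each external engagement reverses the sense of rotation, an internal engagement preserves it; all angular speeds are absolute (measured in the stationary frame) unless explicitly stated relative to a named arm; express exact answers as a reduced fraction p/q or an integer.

planetary set (39T centre, 12T on arm, 63T internal) — Willis relation
ring teeth: 39 + 2·12 = 63
39(ω_sun−ω_arm) = −63(ω_ring−ω_arm),  ω_sun = 0, ω_arm = 1
ω_ring = 1 − (39/63)(0−1) = 34/21
ω_out/ω_in = 34/21

34/21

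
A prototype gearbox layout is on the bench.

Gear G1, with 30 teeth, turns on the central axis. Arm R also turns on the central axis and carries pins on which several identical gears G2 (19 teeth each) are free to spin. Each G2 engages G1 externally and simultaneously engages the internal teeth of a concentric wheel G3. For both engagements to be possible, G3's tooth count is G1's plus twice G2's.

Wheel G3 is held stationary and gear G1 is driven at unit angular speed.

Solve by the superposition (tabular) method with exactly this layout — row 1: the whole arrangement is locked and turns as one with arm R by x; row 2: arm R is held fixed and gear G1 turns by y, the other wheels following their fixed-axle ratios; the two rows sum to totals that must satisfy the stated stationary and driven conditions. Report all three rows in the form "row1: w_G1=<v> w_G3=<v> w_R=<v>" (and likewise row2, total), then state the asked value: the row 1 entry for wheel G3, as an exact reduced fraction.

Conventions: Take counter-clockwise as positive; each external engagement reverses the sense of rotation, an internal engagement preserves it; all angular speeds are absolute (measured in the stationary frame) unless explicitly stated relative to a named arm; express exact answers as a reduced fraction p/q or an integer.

row1: w_G1=15/49 w_G3=15/49 w_R=15/49
row2: w_G1=34/49 w_G3=-15/49 w_R=0
total: w_G1=1 w_G3=0 w_R=15/49
asked value: 15/49

topology: planetary set — G1 30T / G2 19T / G3 68T, arm = carrier (Willis)
row 1: whole set turns with the arm by x
row 2 — arm fixed, fixed-axis ratios: sun y, ring −(30/68)·y, arm 0
boundary: total ω_ring = x − (30/68)·y = 0 and total ω_sun = x + y = 1  ⇒  y = 34/49, x = 15/49
row 2 ring = −(30/68)·34/49 = -15/49
totals (row 1 + row 2): sun 15/49 + 34/49 = 1, ring 15/49 + (-15/49) = 0, arm 15/49 + 0 = 15/49
asked cell (row1, ring) = 15/49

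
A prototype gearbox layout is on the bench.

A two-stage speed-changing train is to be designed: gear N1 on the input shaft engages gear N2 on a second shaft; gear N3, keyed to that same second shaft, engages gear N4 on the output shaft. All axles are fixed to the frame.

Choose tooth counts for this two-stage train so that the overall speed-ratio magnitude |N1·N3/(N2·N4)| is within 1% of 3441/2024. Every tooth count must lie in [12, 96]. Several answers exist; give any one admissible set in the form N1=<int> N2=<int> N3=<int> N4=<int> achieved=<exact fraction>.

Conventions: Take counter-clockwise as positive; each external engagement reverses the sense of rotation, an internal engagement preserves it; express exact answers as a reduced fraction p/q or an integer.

topology: fixed-axis compound train — 2 stages, target 3441/2024
target = 3441/2024 in lowest terms: an exact hit needs N1·N3 = k·3441 and N2·N4 = k·2024 for one integer k, every count in [12, 96]; additionally prefer no 1:1 stage (N1 ≠ N2, N3 ≠ N4)
k = 1: N1·N3 = 3441 = 37·93, N2·N4 = 2024 = 22·92
achieved = 37·93/(22·92) = 3441/2024; |achieved − target| = 0 ≤ 3441/202400 ✓

N1=37 N2=22 N3=93 N4=92 achieved=3441/2024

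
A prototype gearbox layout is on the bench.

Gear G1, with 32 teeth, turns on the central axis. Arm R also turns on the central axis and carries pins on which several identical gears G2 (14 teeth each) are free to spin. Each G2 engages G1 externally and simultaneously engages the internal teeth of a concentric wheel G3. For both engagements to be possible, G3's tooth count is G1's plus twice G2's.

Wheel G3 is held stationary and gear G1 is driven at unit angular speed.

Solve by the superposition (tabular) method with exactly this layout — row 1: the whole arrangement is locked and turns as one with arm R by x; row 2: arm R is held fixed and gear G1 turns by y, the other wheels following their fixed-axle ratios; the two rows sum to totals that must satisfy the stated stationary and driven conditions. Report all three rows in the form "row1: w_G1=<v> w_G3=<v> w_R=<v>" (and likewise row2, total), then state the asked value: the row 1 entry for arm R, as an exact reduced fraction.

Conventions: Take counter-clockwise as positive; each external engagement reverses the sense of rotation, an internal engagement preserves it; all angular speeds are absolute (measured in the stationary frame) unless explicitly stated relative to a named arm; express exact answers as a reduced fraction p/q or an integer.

topology: planetary set — G1 32T / G2 14T / G3 60T, arm = carrier (Willis)
row 1 (train locked, turned with arm): all members turn x
row 2 (arm held, sun turns y): ω_ring = −(32/60)·y, ω_arm = 0
boundary: total ω_ring = x − (32/60)·y = 0 and total ω_sun = x + y = 1  ⇒  y = 15/23, x = 8/23
row 2 ring = −(32/60)·15/23 = -8/23
totals (row 1 + row 2): sun 8/23 + 15/23 = 1, ring 8/23 + (-8/23) = 0, arm 8/23 + 0 = 8/23
asked cell (row1, arm) = 8/23

row1: w_G1=8/23 w_G3=8/23 w_R=8/23
row2: w_G1=15/23 w_G3=-8/23 w_R=0
total: w_G1=1 w_G3=0 w_R=8/23
asked value: 8/23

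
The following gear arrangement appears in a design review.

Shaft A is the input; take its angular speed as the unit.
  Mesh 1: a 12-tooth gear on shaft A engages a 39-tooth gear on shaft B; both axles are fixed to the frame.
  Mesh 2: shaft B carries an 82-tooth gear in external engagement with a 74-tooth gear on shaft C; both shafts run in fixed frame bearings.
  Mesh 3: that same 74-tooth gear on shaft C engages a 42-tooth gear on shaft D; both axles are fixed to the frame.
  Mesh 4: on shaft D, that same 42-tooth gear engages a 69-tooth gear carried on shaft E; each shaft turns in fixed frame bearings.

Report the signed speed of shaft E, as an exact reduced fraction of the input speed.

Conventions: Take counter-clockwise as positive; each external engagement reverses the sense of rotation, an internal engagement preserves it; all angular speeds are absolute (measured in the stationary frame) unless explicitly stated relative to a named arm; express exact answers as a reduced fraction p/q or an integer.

328/897

4-mesh fixed-axis compound train (all bearings frame-fixed)
mesh 1 [12T→39T]: |ω|/ω_in = 1×12/39 = 4/13, sense flips to −
mesh 2 [82T→74T]: |ω|/ω_in = (4/13)×82/74 = 164/481, sense flips to +
mesh 3 [74T→42T]: |ω|/ω_in = (164/481)×74/42 = 164/273, sense flips to −
mesh 4 [42T→69T]: |ω|/ω_in = (164/273)×42/69 = 328/897, sense flips to +
signed output speed (× input speed) = 328/897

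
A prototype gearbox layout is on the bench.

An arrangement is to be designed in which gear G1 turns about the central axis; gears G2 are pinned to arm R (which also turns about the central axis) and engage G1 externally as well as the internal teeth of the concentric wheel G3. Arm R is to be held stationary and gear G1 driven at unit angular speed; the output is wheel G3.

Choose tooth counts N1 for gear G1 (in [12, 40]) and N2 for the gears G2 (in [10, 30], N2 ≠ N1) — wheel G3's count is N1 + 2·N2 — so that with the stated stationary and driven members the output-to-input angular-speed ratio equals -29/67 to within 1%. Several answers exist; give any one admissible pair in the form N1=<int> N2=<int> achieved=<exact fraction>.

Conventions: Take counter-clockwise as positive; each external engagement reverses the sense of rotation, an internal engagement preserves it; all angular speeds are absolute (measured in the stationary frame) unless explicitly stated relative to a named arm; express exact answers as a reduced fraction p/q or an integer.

N1=29 N2=19 achieved=-29/67

class = planetary set [ratio -29/67 wanted; Willis about the carrier]
Willis with ω_arm = 0: ω_ring/ω_sun = −N1/N3; set equal to -29/67  ⇒  N3/N1 = −1/(-29/67) = 67/29
N3 = N1 + 2·N2  ⇒  N2/N1 = (N3/N1 − 1)/2 = (67/29 − 1)/2 = 19/29
smallest multiple with N1 ≥ 12 and N2 ≥ 10: k = 1  ⇒  N1 = 1·29 = 29, N2 = 1·19 = 19 (N1 ≤ 40, N2 ≤ 30, N2 ≠ N1 ✓), N3 = 29 + 2·19 = 67
check: −N1/N3 with N1 = 29, N3 = 67 gives -29/67; |achieved − target| = 0 ≤ 29/6700 ✓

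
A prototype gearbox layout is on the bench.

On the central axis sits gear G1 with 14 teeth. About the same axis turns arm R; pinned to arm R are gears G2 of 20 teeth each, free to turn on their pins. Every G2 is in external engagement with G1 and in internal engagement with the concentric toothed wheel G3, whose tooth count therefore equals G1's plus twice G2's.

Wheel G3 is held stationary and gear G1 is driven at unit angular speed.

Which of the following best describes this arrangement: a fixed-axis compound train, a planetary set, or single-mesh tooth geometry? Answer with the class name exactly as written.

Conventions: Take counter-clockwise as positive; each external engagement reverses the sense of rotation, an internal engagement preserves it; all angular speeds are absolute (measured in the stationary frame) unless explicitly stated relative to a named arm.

class = planetary set [G3 = 14+2·20 = 54; Willis about the carrier]
classification: planetary set

planetary set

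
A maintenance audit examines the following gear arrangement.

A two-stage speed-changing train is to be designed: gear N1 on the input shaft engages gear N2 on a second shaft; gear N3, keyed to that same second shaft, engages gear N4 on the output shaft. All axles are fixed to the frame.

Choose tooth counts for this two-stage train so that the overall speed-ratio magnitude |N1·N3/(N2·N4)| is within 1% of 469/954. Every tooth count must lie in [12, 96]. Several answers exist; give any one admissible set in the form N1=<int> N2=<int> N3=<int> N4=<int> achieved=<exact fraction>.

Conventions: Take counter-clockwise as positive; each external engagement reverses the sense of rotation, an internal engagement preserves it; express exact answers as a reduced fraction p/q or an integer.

N1=14 N2=36 N3=67 N4=53 achieved=469/954

class = fixed-axis compound train [2-stage, 469/954 wanted]
target = 469/954 in lowest terms: an exact hit needs N1·N3 = k·469 and N2·N4 = k·954 for one integer k, every count in [12, 96]; additionally prefer no 1:1 stage (N1 ≠ N2, N3 ≠ N4)
k = 1: no 1:1-free in-range split of k·469 and k·954 into factor pairs; take k = 2
k = 2: N1·N3 = 938 = 14·67, N2·N4 = 1908 = 36·53
achieved = 14·67/(36·53) = 469/954; |achieved − target| = 0 ≤ 469/95400 ✓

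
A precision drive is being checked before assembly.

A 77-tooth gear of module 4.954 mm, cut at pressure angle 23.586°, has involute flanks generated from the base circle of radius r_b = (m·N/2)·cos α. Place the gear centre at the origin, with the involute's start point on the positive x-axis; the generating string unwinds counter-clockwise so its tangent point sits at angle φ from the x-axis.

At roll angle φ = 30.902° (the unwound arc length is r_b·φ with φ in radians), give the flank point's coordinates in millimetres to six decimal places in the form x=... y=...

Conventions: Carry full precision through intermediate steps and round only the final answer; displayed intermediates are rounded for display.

x=198.399529 y=8.877997

recognized (one wheel, involute flank): single-mesh tooth geometry, m = 4.954, N = 77
pitch radius r_p = m·N/2 = 4.954·77/2 = 190.729000
base radius r_b = r_p·cos α = 190.729000·cos 23.586° = 174.795600
roll angle φ = 30.902° = 0.53934165 rad
x = r_b·(cos φ + φ·sin φ) = 198.399529
y = r_b·(sin φ − φ·cos φ) = 8.877997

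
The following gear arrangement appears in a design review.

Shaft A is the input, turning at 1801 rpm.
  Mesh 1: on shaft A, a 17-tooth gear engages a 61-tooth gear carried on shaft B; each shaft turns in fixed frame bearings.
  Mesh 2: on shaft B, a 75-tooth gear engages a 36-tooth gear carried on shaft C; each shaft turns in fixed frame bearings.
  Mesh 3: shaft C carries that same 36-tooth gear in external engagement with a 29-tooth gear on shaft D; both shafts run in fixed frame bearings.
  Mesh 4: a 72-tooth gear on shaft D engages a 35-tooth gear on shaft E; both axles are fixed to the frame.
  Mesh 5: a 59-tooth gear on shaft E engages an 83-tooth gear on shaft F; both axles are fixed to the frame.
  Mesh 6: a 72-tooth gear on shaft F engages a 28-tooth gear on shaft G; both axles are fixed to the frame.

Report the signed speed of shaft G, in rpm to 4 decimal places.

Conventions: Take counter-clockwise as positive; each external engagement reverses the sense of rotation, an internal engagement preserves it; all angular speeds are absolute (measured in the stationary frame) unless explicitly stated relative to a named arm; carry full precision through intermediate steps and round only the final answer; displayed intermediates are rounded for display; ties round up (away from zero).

+4881.0011 rpm

6-mesh fixed-axis compound train (all bearings frame-fixed)
mesh 1 [17T→61T]: ω = 1801.0000×17/61 = 501.9180 rpm, sense flips to −
mesh 2 [75T→36T]: ω = 501.9180×75/36 = 1045.6626 rpm, sense flips to +
mesh 3 [36T→29T]: ω = 1045.6626×36/29 = 1298.0639 rpm, sense flips to −
mesh 4 [72T→35T]: ω = 1298.0639×72/35 = 2670.3028 rpm, sense flips to +
mesh 5 [59T→83T]: ω = 2670.3028×59/83 = 1898.1671 rpm, sense flips to −
mesh 6 [72T→28T]: ω = 1898.1671×72/28 = 4881.0011 rpm, sense flips to +
signed output speed = +4881.0011 rpm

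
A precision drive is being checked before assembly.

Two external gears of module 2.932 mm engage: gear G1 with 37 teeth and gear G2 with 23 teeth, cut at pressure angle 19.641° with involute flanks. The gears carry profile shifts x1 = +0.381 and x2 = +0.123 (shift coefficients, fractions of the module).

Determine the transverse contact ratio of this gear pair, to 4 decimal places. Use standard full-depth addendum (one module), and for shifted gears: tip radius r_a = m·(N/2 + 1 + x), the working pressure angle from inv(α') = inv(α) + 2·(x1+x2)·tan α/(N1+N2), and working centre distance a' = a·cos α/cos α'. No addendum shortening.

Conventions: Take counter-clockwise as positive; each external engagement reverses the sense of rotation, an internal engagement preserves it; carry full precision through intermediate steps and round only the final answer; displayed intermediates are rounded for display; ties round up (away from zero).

1.5667

single-mesh involute tooth geometry (37T engaging 23T at module 2.932)
base radii: r_b1 = 51.086047, r_b2 = 31.756191
tip radii: r_a1 = 58.291092, r_a2 = 37.010636
inv(α') = inv(19.641°) + 2·(+0.381+0.123)·tan α/(37+23) = 0.02008615  ⇒  α' = 22.01135°
a' = a·cos α / cos α' = 87.9600·cos 19.641°/cos 22.01135° = 89.355386
action lengths: √(r_a1²−r_b1²) = 28.072535, √(r_a2²−r_b2²) = 19.008722
base pitch p_b = π·m·cos α = 8.675219
CR = (28.072535 + 19.008722 − 89.355386·sin 22.01135°)/8.675219 = 1.566730
contact ratio ≈ 1.5667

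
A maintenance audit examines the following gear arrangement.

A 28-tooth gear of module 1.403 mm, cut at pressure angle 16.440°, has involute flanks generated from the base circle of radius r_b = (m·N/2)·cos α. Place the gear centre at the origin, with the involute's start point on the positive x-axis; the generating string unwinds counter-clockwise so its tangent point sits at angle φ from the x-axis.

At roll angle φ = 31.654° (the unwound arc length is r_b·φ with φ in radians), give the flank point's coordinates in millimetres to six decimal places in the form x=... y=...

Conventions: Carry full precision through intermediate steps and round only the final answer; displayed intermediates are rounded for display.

x=21.498292 y=1.026928

single-mesh involute tooth geometry (28T wheel at module 1.403)
pitch radius r_p = m·N/2 = 1.403·28/2 = 19.642000
base radius r_b = r_p·cos α = 19.642000·cos 16.440° = 18.838969
roll angle φ = 31.654° = 0.55246652 rad
x = r_b·(cos φ + φ·sin φ) = 21.498292
y = r_b·(sin φ − φ·cos φ) = 1.026928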